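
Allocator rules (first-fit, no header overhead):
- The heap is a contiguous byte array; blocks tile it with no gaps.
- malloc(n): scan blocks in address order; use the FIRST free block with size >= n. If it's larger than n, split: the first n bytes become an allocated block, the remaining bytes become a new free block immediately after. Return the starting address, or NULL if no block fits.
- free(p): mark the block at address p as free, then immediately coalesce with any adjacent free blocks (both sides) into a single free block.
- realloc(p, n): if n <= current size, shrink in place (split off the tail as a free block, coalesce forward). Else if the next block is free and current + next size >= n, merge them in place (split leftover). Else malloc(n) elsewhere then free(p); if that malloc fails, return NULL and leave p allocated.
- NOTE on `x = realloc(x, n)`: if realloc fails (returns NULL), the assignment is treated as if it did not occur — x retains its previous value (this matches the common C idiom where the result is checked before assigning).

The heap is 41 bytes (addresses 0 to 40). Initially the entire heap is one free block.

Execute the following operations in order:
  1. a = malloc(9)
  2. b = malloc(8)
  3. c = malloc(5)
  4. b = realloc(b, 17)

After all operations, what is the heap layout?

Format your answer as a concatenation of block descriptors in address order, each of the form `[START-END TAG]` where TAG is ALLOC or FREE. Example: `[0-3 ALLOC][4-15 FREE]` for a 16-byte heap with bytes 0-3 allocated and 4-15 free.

Op 1: a = malloc(9) -> a = 0; heap: [0-8 ALLOC][9-40 FREE]
Op 2: b = malloc(8) -> b = 9; heap: [0-8 ALLOC][9-16 ALLOC][17-40 FREE]
Op 3: c = malloc(5) -> c = 17; heap: [0-8 ALLOC][9-16 ALLOC][17-21 ALLOC][22-40 FREE]
Op 4: b = realloc(b, 17) -> b = 22; heap: [0-8 ALLOC][9-16 FREE][17-21 ALLOC][22-38 ALLOC][39-40 FREE]

Answer: [0-8 ALLOC][9-16 FREE][17-21 ALLOC][22-38 ALLOC][39-40 FREE]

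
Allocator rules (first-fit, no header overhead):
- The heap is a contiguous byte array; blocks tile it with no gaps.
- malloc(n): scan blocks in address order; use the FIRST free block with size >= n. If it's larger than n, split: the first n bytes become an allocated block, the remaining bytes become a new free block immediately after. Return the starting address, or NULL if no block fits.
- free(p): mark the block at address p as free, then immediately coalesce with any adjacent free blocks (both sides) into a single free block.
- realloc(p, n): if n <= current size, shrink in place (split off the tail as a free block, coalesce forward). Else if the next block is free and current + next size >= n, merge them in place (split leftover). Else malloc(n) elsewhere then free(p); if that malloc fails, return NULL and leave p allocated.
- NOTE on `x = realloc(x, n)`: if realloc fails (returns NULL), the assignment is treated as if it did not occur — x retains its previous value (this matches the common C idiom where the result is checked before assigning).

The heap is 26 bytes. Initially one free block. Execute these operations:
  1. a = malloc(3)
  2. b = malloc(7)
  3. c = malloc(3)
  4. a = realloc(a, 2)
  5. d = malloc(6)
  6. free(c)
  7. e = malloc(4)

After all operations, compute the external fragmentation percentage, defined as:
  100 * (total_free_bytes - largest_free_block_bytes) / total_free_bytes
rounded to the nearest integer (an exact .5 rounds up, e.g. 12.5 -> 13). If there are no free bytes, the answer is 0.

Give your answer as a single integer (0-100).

Answer: 57

Derivation:
Op 1: a = malloc(3) -> a = 0; heap: [0-2 ALLOC][3-25 FREE]
Op 2: b = malloc(7) -> b = 3; heap: [0-2 ALLOC][3-9 ALLOC][10-25 FREE]
Op 3: c = malloc(3) -> c = 10; heap: [0-2 ALLOC][3-9 ALLOC][10-12 ALLOC][13-25 FREE]
Op 4: a = realloc(a, 2) -> a = 0; heap: [0-1 ALLOC][2-2 FREE][3-9 ALLOC][10-12 ALLOC][13-25 FREE]
Op 5: d = malloc(6) -> d = 13; heap: [0-1 ALLOC][2-2 FREE][3-9 ALLOC][10-12 ALLOC][13-18 ALLOC][19-25 FREE]
Op 6: free(c) -> (freed c); heap: [0-1 ALLOC][2-2 FREE][3-9 ALLOC][10-12 FREE][13-18 ALLOC][19-25 FREE]
Op 7: e = malloc(4) -> e = 19; heap: [0-1 ALLOC][2-2 FREE][3-9 ALLOC][10-12 FREE][13-18 ALLOC][19-22 ALLOC][23-25 FREE]
Free blocks: [1 3 3] total_free=7 largest=3 -> 100*(7-3)/7 = 400/7 ≈ 57.143 -> rounds to 57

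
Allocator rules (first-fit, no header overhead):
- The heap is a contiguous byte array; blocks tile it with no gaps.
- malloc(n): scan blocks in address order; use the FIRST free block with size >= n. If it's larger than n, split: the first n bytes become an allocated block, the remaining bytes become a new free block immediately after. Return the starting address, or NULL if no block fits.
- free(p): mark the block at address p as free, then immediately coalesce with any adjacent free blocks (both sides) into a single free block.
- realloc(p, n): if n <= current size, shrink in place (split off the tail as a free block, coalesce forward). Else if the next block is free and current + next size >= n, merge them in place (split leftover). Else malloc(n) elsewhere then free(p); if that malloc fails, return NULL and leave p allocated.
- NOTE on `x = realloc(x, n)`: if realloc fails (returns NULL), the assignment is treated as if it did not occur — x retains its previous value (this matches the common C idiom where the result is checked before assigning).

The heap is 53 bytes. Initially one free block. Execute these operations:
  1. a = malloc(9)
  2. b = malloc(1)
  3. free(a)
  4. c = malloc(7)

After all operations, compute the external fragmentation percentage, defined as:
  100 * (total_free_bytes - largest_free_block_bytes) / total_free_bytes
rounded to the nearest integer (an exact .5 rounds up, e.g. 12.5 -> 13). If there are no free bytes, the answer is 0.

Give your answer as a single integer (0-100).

Op 1: a = malloc(9) -> a = 0; heap: [0-8 ALLOC][9-52 FREE]
Op 2: b = malloc(1) -> b = 9; heap: [0-8 ALLOC][9-9 ALLOC][10-52 FREE]
Op 3: free(a) -> (freed a); heap: [0-8 FREE][9-9 ALLOC][10-52 FREE]
Op 4: c = malloc(7) -> c = 0; heap: [0-6 ALLOC][7-8 FREE][9-9 ALLOC][10-52 FREE]
Free blocks: [2 43] total_free=45 largest=43 -> 100*(45-43)/45 = 200/45 ≈ 4.444 -> rounds to 4

Answer: 4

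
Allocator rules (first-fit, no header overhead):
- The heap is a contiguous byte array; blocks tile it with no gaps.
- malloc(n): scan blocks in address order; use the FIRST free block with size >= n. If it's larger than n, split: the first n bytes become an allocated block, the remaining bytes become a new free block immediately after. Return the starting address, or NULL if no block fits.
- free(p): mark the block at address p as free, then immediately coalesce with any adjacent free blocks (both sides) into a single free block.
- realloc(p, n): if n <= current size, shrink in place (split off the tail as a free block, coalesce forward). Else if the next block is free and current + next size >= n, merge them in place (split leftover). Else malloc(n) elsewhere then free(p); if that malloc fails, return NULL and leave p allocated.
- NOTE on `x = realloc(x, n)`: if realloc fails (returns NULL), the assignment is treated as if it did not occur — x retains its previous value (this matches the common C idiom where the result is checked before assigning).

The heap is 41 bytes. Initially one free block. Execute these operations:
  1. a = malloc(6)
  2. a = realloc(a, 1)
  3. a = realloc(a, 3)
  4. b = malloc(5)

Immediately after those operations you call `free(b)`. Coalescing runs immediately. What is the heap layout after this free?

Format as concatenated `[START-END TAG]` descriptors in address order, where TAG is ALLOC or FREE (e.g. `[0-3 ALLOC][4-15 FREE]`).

Op 1: a = malloc(6) -> a = 0; heap: [0-5 ALLOC][6-40 FREE]
Op 2: a = realloc(a, 1) -> a = 0; heap: [0-0 ALLOC][1-40 FREE]
Op 3: a = realloc(a, 3) -> a = 0; heap: [0-2 ALLOC][3-40 FREE]
Op 4: b = malloc(5) -> b = 3; heap: [0-2 ALLOC][3-7 ALLOC][8-40 FREE]
free(b): b = 3 -> block [3-7 ALLOC]; mark free, coalesce with adjacent free neighbors -> [0-2 ALLOC][3-40 FREE]

Answer: [0-2 ALLOC][3-40 FREE]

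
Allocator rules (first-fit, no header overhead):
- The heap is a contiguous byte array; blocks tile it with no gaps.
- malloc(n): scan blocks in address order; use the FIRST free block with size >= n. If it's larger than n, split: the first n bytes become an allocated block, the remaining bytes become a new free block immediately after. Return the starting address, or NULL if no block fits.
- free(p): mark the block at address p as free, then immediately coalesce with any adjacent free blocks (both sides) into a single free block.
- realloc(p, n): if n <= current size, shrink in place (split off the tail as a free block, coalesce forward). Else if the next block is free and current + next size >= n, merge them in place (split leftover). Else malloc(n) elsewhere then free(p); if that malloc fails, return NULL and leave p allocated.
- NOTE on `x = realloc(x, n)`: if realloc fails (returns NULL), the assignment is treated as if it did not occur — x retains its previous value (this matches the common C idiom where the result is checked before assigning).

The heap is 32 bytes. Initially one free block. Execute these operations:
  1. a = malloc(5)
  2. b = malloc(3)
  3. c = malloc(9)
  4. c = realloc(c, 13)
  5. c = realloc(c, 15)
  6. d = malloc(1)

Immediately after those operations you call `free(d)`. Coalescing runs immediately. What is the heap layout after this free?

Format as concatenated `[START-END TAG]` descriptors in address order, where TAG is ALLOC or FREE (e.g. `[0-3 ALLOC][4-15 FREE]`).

Answer: [0-4 ALLOC][5-7 ALLOC][8-22 ALLOC][23-31 FREE]

Derivation:
Op 1: a = malloc(5) -> a = 0; heap: [0-4 ALLOC][5-31 FREE]
Op 2: b = malloc(3) -> b = 5; heap: [0-4 ALLOC][5-7 ALLOC][8-31 FREE]
Op 3: c = malloc(9) -> c = 8; heap: [0-4 ALLOC][5-7 ALLOC][8-16 ALLOC][17-31 FREE]
Op 4: c = realloc(c, 13) -> c = 8; heap: [0-4 ALLOC][5-7 ALLOC][8-20 ALLOC][21-31 FREE]
Op 5: c = realloc(c, 15) -> c = 8; heap: [0-4 ALLOC][5-7 ALLOC][8-22 ALLOC][23-31 FREE]
Op 6: d = malloc(1) -> d = 23; heap: [0-4 ALLOC][5-7 ALLOC][8-22 ALLOC][23-23 ALLOC][24-31 FREE]
free(d): d = 23 -> block [23-23 ALLOC]; mark free, coalesce with adjacent free neighbors -> [0-4 ALLOC][5-7 ALLOC][8-22 ALLOC][23-31 FREE]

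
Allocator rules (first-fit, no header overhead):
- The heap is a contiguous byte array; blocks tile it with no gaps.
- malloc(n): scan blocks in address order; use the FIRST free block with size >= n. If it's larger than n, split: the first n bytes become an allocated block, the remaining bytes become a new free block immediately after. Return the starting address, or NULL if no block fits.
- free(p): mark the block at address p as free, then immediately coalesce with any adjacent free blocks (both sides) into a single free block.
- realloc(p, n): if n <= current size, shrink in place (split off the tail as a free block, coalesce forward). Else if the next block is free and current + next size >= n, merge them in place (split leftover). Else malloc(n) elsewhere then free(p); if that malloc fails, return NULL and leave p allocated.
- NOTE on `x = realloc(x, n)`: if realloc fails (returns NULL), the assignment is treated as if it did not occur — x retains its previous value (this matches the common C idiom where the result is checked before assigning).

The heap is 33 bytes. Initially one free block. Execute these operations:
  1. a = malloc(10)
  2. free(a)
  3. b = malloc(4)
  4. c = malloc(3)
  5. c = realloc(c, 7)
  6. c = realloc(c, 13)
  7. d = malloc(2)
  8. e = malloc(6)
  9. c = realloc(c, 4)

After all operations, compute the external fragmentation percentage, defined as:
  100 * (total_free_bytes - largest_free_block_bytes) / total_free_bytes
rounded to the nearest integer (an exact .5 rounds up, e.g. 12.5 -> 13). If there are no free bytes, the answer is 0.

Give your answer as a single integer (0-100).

Op 1: a = malloc(10) -> a = 0; heap: [0-9 ALLOC][10-32 FREE]
Op 2: free(a) -> (freed a); heap: [0-32 FREE]
Op 3: b = malloc(4) -> b = 0; heap: [0-3 ALLOC][4-32 FREE]
Op 4: c = malloc(3) -> c = 4; heap: [0-3 ALLOC][4-6 ALLOC][7-32 FREE]
Op 5: c = realloc(c, 7) -> c = 4; heap: [0-3 ALLOC][4-10 ALLOC][11-32 FREE]
Op 6: c = realloc(c, 13) -> c = 4; heap: [0-3 ALLOC][4-16 ALLOC][17-32 FREE]
Op 7: d = malloc(2) -> d = 17; heap: [0-3 ALLOC][4-16 ALLOC][17-18 ALLOC][19-32 FREE]
Op 8: e = malloc(6) -> e = 19; heap: [0-3 ALLOC][4-16 ALLOC][17-18 ALLOC][19-24 ALLOC][25-32 FREE]
Op 9: c = realloc(c, 4) -> c = 4; heap: [0-3 ALLOC][4-7 ALLOC][8-16 FREE][17-18 ALLOC][19-24 ALLOC][25-32 FREE]
Free blocks: [9 8] total_free=17 largest=9 -> 100*(17-9)/17 = 800/17 ≈ 47.059 -> rounds to 47

Answer: 47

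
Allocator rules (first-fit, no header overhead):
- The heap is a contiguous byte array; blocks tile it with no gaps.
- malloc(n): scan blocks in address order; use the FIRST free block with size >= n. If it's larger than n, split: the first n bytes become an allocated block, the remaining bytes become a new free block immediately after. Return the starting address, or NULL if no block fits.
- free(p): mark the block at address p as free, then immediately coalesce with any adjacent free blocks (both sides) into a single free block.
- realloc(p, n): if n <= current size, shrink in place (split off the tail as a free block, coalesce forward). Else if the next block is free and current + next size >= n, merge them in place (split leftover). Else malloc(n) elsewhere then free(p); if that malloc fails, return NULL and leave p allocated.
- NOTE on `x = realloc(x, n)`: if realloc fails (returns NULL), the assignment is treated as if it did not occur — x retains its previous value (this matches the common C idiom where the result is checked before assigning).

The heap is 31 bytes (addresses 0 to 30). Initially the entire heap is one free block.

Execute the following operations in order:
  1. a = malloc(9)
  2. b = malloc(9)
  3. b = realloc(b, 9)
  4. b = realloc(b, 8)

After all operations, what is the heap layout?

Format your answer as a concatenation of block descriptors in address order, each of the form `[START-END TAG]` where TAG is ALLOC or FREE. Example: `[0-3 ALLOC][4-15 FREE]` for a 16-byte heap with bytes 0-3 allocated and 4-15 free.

Answer: [0-8 ALLOC][9-16 ALLOC][17-30 FREE]

Derivation:
Op 1: a = malloc(9) -> a = 0; heap: [0-8 ALLOC][9-30 FREE]
Op 2: b = malloc(9) -> b = 9; heap: [0-8 ALLOC][9-17 ALLOC][18-30 FREE]
Op 3: b = realloc(b, 9) -> b = 9; heap: [0-8 ALLOC][9-17 ALLOC][18-30 FREE]
Op 4: b = realloc(b, 8) -> b = 9; heap: [0-8 ALLOC][9-16 ALLOC][17-30 FREE]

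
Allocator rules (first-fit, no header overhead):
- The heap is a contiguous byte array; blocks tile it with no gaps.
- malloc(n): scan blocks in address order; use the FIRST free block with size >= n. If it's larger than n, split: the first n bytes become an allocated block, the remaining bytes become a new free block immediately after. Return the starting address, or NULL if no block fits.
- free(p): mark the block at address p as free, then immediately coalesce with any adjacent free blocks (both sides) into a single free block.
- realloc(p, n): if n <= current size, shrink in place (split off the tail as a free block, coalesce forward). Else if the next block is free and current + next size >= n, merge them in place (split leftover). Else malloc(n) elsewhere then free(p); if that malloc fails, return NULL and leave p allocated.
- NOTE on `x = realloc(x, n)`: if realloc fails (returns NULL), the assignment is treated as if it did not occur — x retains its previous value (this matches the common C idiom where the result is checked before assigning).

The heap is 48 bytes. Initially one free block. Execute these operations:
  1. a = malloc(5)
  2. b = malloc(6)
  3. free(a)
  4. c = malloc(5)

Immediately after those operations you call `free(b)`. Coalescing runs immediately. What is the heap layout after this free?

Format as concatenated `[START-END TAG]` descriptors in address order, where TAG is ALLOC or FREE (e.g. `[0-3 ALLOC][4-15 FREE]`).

Op 1: a = malloc(5) -> a = 0; heap: [0-4 ALLOC][5-47 FREE]
Op 2: b = malloc(6) -> b = 5; heap: [0-4 ALLOC][5-10 ALLOC][11-47 FREE]
Op 3: free(a) -> (freed a); heap: [0-4 FREE][5-10 ALLOC][11-47 FREE]
Op 4: c = malloc(5) -> c = 0; heap: [0-4 ALLOC][5-10 ALLOC][11-47 FREE]
free(b): b = 5 -> block [5-10 ALLOC]; mark free, coalesce with adjacent free neighbors -> [0-4 ALLOC][5-47 FREE]

Answer: [0-4 ALLOC][5-47 FREE]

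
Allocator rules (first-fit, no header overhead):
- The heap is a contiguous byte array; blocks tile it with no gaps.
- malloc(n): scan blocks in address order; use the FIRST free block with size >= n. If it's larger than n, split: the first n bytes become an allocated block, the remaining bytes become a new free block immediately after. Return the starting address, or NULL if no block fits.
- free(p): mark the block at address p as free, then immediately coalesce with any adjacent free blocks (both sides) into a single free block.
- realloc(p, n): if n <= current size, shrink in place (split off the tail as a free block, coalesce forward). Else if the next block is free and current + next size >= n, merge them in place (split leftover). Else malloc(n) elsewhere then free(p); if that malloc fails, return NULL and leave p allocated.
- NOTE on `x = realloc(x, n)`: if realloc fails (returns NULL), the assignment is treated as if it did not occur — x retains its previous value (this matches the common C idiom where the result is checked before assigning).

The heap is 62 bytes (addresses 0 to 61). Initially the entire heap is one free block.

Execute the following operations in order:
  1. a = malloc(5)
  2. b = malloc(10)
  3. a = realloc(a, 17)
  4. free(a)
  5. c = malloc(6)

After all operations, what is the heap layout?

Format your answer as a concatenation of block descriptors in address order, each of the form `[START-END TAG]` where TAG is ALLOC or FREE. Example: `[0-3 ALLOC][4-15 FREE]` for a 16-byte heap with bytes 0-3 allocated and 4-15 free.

Answer: [0-4 FREE][5-14 ALLOC][15-20 ALLOC][21-61 FREE]

Derivation:
Op 1: a = malloc(5) -> a = 0; heap: [0-4 ALLOC][5-61 FREE]
Op 2: b = malloc(10) -> b = 5; heap: [0-4 ALLOC][5-14 ALLOC][15-61 FREE]
Op 3: a = realloc(a, 17) -> a = 15; heap: [0-4 FREE][5-14 ALLOC][15-31 ALLOC][32-61 FREE]
Op 4: free(a) -> (freed a); heap: [0-4 FREE][5-14 ALLOC][15-61 FREE]
Op 5: c = malloc(6) -> c = 15; heap: [0-4 FREE][5-14 ALLOC][15-20 ALLOC][21-61 FREE]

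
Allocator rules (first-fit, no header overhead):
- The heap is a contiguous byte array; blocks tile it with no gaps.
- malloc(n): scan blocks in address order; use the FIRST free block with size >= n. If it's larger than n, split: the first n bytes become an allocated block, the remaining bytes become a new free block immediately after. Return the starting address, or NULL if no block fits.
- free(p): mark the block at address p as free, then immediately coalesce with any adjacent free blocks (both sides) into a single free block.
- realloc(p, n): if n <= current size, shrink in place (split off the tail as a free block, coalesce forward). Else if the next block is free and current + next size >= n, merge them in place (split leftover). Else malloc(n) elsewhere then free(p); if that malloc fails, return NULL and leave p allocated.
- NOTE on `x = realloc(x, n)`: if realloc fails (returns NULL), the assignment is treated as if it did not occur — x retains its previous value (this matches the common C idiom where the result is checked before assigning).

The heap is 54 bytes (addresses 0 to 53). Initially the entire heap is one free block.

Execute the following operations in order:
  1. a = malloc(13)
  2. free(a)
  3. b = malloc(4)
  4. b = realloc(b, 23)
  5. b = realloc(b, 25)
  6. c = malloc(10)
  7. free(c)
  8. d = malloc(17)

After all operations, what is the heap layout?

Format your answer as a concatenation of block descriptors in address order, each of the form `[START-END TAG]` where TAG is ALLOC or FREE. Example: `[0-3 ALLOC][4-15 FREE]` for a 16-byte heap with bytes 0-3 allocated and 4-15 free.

Answer: [0-24 ALLOC][25-41 ALLOC][42-53 FREE]

Derivation:
Op 1: a = malloc(13) -> a = 0; heap: [0-12 ALLOC][13-53 FREE]
Op 2: free(a) -> (freed a); heap: [0-53 FREE]
Op 3: b = malloc(4) -> b = 0; heap: [0-3 ALLOC][4-53 FREE]
Op 4: b = realloc(b, 23) -> b = 0; heap: [0-22 ALLOC][23-53 FREE]
Op 5: b = realloc(b, 25) -> b = 0; heap: [0-24 ALLOC][25-53 FREE]
Op 6: c = malloc(10) -> c = 25; heap: [0-24 ALLOC][25-34 ALLOC][35-53 FREE]
Op 7: free(c) -> (freed c); heap: [0-24 ALLOC][25-53 FREE]
Op 8: d = malloc(17) -> d = 25; heap: [0-24 ALLOC][25-41 ALLOC][42-53 FREE]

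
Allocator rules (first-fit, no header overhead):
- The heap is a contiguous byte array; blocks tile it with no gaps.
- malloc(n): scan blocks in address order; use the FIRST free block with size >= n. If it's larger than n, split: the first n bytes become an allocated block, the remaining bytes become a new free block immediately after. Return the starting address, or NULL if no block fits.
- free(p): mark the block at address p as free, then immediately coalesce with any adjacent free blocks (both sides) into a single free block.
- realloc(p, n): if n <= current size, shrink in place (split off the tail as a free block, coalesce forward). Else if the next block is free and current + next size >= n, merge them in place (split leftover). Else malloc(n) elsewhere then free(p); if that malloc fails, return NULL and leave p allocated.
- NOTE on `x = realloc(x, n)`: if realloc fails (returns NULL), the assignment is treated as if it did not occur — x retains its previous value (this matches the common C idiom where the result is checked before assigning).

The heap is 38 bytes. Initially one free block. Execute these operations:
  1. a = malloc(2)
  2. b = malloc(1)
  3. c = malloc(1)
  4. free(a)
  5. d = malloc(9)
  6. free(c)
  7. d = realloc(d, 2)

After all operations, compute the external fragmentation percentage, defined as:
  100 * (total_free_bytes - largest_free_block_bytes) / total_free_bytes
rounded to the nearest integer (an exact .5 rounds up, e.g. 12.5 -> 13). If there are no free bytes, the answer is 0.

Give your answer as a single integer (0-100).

Op 1: a = malloc(2) -> a = 0; heap: [0-1 ALLOC][2-37 FREE]
Op 2: b = malloc(1) -> b = 2; heap: [0-1 ALLOC][2-2 ALLOC][3-37 FREE]
Op 3: c = malloc(1) -> c = 3; heap: [0-1 ALLOC][2-2 ALLOC][3-3 ALLOC][4-37 FREE]
Op 4: free(a) -> (freed a); heap: [0-1 FREE][2-2 ALLOC][3-3 ALLOC][4-37 FREE]
Op 5: d = malloc(9) -> d = 4; heap: [0-1 FREE][2-2 ALLOC][3-3 ALLOC][4-12 ALLOC][13-37 FREE]
Op 6: free(c) -> (freed c); heap: [0-1 FREE][2-2 ALLOC][3-3 FREE][4-12 ALLOC][13-37 FREE]
Op 7: d = realloc(d, 2) -> d = 4; heap: [0-1 FREE][2-2 ALLOC][3-3 FREE][4-5 ALLOC][6-37 FREE]
Free blocks: [2 1 32] total_free=35 largest=32 -> 100*(35-32)/35 = 300/35 ≈ 8.571 -> rounds to 9

Answer: 9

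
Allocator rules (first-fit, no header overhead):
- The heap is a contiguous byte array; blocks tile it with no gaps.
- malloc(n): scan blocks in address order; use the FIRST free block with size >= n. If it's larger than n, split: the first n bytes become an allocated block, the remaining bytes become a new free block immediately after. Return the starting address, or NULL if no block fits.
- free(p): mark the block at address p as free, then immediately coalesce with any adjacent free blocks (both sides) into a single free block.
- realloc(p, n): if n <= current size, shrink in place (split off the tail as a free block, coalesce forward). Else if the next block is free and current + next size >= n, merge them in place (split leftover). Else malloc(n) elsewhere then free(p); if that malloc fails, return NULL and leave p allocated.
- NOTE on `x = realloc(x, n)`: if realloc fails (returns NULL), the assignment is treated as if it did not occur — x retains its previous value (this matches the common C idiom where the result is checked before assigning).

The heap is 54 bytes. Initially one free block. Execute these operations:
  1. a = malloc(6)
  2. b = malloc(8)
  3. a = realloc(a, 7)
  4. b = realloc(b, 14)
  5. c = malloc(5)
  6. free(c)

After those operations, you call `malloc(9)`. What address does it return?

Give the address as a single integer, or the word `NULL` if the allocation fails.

Op 1: a = malloc(6) -> a = 0; heap: [0-5 ALLOC][6-53 FREE]
Op 2: b = malloc(8) -> b = 6; heap: [0-5 ALLOC][6-13 ALLOC][14-53 FREE]
Op 3: a = realloc(a, 7) -> a = 14; heap: [0-5 FREE][6-13 ALLOC][14-20 ALLOC][21-53 FREE]
Op 4: b = realloc(b, 14) -> b = 21; heap: [0-13 FREE][14-20 ALLOC][21-34 ALLOC][35-53 FREE]
Op 5: c = malloc(5) -> c = 0; heap: [0-4 ALLOC][5-13 FREE][14-20 ALLOC][21-34 ALLOC][35-53 FREE]
Op 6: free(c) -> (freed c); heap: [0-13 FREE][14-20 ALLOC][21-34 ALLOC][35-53 FREE]
malloc(9): first-fit scan over [0-13 FREE][14-20 ALLOC][21-34 ALLOC][35-53 FREE] -> 0

Answer: 0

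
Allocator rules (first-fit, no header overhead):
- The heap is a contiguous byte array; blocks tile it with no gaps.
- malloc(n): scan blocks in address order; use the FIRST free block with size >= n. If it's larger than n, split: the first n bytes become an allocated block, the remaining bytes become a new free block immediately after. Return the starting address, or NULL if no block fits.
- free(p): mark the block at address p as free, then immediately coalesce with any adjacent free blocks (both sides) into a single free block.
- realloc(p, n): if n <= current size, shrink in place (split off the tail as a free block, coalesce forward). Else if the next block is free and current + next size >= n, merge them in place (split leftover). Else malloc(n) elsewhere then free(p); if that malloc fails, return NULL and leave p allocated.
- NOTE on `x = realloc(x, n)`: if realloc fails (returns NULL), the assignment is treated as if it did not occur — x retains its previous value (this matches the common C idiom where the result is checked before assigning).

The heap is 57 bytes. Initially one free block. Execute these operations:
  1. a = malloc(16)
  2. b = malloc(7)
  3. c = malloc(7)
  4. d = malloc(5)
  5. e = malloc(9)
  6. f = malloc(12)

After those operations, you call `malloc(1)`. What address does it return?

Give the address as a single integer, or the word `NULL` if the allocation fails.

Op 1: a = malloc(16) -> a = 0; heap: [0-15 ALLOC][16-56 FREE]
Op 2: b = malloc(7) -> b = 16; heap: [0-15 ALLOC][16-22 ALLOC][23-56 FREE]
Op 3: c = malloc(7) -> c = 23; heap: [0-15 ALLOC][16-22 ALLOC][23-29 ALLOC][30-56 FREE]
Op 4: d = malloc(5) -> d = 30; heap: [0-15 ALLOC][16-22 ALLOC][23-29 ALLOC][30-34 ALLOC][35-56 FREE]
Op 5: e = malloc(9) -> e = 35; heap: [0-15 ALLOC][16-22 ALLOC][23-29 ALLOC][30-34 ALLOC][35-43 ALLOC][44-56 FREE]
Op 6: f = malloc(12) -> f = 44; heap: [0-15 ALLOC][16-22 ALLOC][23-29 ALLOC][30-34 ALLOC][35-43 ALLOC][44-55 ALLOC][56-56 FREE]
malloc(1): first-fit scan over [0-15 ALLOC][16-22 ALLOC][23-29 ALLOC][30-34 ALLOC][35-43 ALLOC][44-55 ALLOC][56-56 FREE] -> 56

Answer: 56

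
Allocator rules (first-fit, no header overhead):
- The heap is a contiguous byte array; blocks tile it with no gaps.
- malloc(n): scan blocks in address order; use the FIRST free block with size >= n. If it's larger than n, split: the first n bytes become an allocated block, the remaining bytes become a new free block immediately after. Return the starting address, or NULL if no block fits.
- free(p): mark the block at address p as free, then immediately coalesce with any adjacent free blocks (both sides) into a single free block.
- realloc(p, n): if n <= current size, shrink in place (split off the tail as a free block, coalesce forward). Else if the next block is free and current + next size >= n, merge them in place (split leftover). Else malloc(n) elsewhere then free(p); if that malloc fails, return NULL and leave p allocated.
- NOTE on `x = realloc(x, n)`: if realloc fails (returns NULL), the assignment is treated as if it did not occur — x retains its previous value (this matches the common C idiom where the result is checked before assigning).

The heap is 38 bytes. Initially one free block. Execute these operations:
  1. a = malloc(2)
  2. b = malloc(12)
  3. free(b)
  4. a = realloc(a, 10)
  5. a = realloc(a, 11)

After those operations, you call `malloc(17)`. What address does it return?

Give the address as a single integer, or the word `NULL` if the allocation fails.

Answer: 11

Derivation:
Op 1: a = malloc(2) -> a = 0; heap: [0-1 ALLOC][2-37 FREE]
Op 2: b = malloc(12) -> b = 2; heap: [0-1 ALLOC][2-13 ALLOC][14-37 FREE]
Op 3: free(b) -> (freed b); heap: [0-1 ALLOC][2-37 FREE]
Op 4: a = realloc(a, 10) -> a = 0; heap: [0-9 ALLOC][10-37 FREE]
Op 5: a = realloc(a, 11) -> a = 0; heap: [0-10 ALLOC][11-37 FREE]
malloc(17): first-fit scan over [0-10 ALLOC][11-37 FREE] -> 11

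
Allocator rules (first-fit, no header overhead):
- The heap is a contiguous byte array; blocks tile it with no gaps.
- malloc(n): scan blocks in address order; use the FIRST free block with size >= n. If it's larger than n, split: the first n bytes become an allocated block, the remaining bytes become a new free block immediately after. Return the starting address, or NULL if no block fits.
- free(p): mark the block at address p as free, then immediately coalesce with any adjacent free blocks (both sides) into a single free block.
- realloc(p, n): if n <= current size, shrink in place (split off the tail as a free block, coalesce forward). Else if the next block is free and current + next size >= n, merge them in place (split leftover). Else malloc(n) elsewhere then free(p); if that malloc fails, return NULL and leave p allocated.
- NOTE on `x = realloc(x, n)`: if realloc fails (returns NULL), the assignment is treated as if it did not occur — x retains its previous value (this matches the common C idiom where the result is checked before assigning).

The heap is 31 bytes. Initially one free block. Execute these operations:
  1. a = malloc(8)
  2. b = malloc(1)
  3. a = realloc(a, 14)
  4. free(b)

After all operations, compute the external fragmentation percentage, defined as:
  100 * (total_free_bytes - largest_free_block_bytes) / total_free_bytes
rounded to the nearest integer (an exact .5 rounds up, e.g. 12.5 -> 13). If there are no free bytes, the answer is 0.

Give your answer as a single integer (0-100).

Answer: 47

Derivation:
Op 1: a = malloc(8) -> a = 0; heap: [0-7 ALLOC][8-30 FREE]
Op 2: b = malloc(1) -> b = 8; heap: [0-7 ALLOC][8-8 ALLOC][9-30 FREE]
Op 3: a = realloc(a, 14) -> a = 9; heap: [0-7 FREE][8-8 ALLOC][9-22 ALLOC][23-30 FREE]
Op 4: free(b) -> (freed b); heap: [0-8 FREE][9-22 ALLOC][23-30 FREE]
Free blocks: [9 8] total_free=17 largest=9 -> 100*(17-9)/17 = 800/17 ≈ 47.059 -> rounds to 47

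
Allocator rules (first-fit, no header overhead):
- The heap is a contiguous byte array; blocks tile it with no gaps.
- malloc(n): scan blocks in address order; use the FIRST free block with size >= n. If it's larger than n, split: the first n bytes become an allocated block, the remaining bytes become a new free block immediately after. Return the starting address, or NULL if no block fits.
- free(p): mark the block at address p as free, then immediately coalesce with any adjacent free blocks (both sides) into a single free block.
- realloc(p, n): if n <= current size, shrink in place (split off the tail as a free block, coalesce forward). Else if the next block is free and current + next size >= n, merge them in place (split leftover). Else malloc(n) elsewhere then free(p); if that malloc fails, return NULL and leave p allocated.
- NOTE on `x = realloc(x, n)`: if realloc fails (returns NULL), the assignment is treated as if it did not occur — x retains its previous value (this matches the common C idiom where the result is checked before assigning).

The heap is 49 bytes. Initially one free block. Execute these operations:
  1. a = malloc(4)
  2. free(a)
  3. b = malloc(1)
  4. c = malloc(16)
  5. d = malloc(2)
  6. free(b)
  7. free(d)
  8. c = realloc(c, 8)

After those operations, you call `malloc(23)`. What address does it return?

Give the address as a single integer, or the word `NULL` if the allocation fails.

Answer: 9

Derivation:
Op 1: a = malloc(4) -> a = 0; heap: [0-3 ALLOC][4-48 FREE]
Op 2: free(a) -> (freed a); heap: [0-48 FREE]
Op 3: b = malloc(1) -> b = 0; heap: [0-0 ALLOC][1-48 FREE]
Op 4: c = malloc(16) -> c = 1; heap: [0-0 ALLOC][1-16 ALLOC][17-48 FREE]
Op 5: d = malloc(2) -> d = 17; heap: [0-0 ALLOC][1-16 ALLOC][17-18 ALLOC][19-48 FREE]
Op 6: free(b) -> (freed b); heap: [0-0 FREE][1-16 ALLOC][17-18 ALLOC][19-48 FREE]
Op 7: free(d) -> (freed d); heap: [0-0 FREE][1-16 ALLOC][17-48 FREE]
Op 8: c = realloc(c, 8) -> c = 1; heap: [0-0 FREE][1-8 ALLOC][9-48 FREE]
malloc(23): first-fit scan over [0-0 FREE][1-8 ALLOC][9-48 FREE] -> 9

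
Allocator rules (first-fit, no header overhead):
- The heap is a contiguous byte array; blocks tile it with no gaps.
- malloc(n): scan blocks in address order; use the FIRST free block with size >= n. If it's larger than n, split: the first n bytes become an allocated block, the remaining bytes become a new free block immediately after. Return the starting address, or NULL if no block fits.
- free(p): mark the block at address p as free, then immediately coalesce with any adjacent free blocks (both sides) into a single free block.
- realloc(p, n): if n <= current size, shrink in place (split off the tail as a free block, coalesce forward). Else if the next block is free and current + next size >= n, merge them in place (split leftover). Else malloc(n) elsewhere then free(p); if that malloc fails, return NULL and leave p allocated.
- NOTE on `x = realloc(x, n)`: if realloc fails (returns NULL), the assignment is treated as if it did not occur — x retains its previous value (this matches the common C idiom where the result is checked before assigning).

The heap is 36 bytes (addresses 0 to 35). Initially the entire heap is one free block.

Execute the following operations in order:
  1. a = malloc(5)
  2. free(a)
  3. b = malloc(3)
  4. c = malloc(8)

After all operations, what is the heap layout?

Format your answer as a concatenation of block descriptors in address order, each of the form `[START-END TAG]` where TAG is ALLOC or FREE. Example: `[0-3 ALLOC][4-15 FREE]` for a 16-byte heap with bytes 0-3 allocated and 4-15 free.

Answer: [0-2 ALLOC][3-10 ALLOC][11-35 FREE]

Derivation:
Op 1: a = malloc(5) -> a = 0; heap: [0-4 ALLOC][5-35 FREE]
Op 2: free(a) -> (freed a); heap: [0-35 FREE]
Op 3: b = malloc(3) -> b = 0; heap: [0-2 ALLOC][3-35 FREE]
Op 4: c = malloc(8) -> c = 3; heap: [0-2 ALLOC][3-10 ALLOC][11-35 FREE]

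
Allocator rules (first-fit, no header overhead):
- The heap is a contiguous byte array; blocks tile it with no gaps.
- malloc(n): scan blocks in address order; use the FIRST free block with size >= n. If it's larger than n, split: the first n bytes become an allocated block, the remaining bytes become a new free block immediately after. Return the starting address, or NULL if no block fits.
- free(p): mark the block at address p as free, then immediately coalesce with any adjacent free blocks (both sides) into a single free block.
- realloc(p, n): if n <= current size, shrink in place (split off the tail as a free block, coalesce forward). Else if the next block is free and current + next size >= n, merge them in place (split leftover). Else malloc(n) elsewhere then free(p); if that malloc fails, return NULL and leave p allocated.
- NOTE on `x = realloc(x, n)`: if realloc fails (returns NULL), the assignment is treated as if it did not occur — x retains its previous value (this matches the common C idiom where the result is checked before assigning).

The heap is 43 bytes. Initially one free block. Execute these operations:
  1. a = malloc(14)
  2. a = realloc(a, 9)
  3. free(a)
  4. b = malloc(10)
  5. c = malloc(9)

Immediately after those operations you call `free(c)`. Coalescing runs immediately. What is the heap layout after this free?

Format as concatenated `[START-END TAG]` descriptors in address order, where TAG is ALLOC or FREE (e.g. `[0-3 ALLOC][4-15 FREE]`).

Answer: [0-9 ALLOC][10-42 FREE]

Derivation:
Op 1: a = malloc(14) -> a = 0; heap: [0-13 ALLOC][14-42 FREE]
Op 2: a = realloc(a, 9) -> a = 0; heap: [0-8 ALLOC][9-42 FREE]
Op 3: free(a) -> (freed a); heap: [0-42 FREE]
Op 4: b = malloc(10) -> b = 0; heap: [0-9 ALLOC][10-42 FREE]
Op 5: c = malloc(9) -> c = 10; heap: [0-9 ALLOC][10-18 ALLOC][19-42 FREE]
free(c): c = 10 -> block [10-18 ALLOC]; mark free, coalesce with adjacent free neighbors -> [0-9 ALLOC][10-42 FREE]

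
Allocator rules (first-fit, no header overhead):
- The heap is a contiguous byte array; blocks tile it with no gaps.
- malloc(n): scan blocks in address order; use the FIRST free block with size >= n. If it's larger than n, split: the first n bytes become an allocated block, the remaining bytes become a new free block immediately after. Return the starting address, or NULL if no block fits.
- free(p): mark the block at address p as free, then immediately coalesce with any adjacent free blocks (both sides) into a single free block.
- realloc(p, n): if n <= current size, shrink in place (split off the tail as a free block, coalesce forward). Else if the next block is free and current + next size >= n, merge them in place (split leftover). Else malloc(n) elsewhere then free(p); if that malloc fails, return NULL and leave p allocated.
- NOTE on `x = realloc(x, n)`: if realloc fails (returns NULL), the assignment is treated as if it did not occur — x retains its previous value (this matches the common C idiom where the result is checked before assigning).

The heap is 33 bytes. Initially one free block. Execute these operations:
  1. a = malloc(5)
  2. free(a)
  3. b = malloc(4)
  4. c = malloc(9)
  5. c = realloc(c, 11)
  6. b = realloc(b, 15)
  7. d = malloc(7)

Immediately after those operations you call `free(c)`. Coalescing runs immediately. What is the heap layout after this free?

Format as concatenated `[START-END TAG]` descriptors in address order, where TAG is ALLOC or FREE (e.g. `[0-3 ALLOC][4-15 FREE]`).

Op 1: a = malloc(5) -> a = 0; heap: [0-4 ALLOC][5-32 FREE]
Op 2: free(a) -> (freed a); heap: [0-32 FREE]
Op 3: b = malloc(4) -> b = 0; heap: [0-3 ALLOC][4-32 FREE]
Op 4: c = malloc(9) -> c = 4; heap: [0-3 ALLOC][4-12 ALLOC][13-32 FREE]
Op 5: c = realloc(c, 11) -> c = 4; heap: [0-3 ALLOC][4-14 ALLOC][15-32 FREE]
Op 6: b = realloc(b, 15) -> b = 15; heap: [0-3 FREE][4-14 ALLOC][15-29 ALLOC][30-32 FREE]
Op 7: d = malloc(7) -> d = NULL; heap: [0-3 FREE][4-14 ALLOC][15-29 ALLOC][30-32 FREE]
free(c): c = 4 -> block [4-14 ALLOC]; mark free, coalesce with adjacent free neighbors -> [0-14 FREE][15-29 ALLOC][30-32 FREE]

Answer: [0-14 FREE][15-29 ALLOC][30-32 FREE]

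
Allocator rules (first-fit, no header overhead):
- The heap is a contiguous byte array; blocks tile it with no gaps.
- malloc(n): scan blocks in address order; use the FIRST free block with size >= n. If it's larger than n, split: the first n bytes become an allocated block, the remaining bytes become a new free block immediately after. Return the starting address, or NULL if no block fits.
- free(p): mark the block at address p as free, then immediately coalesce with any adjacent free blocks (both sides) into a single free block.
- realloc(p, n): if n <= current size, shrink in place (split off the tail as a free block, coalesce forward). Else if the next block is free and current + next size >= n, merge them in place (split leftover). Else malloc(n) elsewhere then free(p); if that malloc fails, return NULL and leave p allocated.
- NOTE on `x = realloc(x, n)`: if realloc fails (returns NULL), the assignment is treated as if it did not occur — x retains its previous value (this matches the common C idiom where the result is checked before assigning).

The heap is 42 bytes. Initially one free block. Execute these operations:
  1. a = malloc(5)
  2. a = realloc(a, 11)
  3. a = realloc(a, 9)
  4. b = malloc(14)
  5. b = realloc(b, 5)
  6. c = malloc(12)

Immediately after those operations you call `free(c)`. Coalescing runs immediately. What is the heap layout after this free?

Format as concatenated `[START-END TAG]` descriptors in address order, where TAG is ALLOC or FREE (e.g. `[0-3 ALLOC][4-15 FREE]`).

Answer: [0-8 ALLOC][9-13 ALLOC][14-41 FREE]

Derivation:
Op 1: a = malloc(5) -> a = 0; heap: [0-4 ALLOC][5-41 FREE]
Op 2: a = realloc(a, 11) -> a = 0; heap: [0-10 ALLOC][11-41 FREE]
Op 3: a = realloc(a, 9) -> a = 0; heap: [0-8 ALLOC][9-41 FREE]
Op 4: b = malloc(14) -> b = 9; heap: [0-8 ALLOC][9-22 ALLOC][23-41 FREE]
Op 5: b = realloc(b, 5) -> b = 9; heap: [0-8 ALLOC][9-13 ALLOC][14-41 FREE]
Op 6: c = malloc(12) -> c = 14; heap: [0-8 ALLOC][9-13 ALLOC][14-25 ALLOC][26-41 FREE]
free(c): c = 14 -> block [14-25 ALLOC]; mark free, coalesce with adjacent free neighbors -> [0-8 ALLOC][9-13 ALLOC][14-41 FREE]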